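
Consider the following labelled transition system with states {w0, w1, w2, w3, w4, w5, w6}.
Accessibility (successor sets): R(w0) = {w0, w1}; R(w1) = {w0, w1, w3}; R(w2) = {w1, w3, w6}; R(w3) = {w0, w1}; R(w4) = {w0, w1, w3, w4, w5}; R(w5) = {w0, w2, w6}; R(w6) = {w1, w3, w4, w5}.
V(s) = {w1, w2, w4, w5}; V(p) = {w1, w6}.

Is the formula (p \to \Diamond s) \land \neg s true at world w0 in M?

Yes

Recall that \Diamond ψ holds at a world iff ψ holds at some accessible world.
At w0: p \to \Diamond s is true, \neg s is true, so (p \to \Diamond s) \land \neg s is true.
  At w0: p is false, \Diamond s is true, so p \to \Diamond s is true.
    At w0: \Diamond s requires s at some successor in {w0, w1}.
      s holds at w1, so \Diamond s is true at w0.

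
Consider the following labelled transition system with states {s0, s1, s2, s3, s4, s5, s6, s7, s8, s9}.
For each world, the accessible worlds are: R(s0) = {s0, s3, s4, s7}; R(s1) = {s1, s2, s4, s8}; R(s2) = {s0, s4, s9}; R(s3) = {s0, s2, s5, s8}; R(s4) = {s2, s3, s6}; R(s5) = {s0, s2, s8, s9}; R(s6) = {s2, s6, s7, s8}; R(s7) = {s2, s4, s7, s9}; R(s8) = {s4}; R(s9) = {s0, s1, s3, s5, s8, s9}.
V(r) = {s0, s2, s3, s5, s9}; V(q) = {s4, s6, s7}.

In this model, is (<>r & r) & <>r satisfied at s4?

No

Recall that <>ψ holds at a world iff ψ holds at some accessible world.
At s4: <>r & r is false, <>r is true, so (<>r & r) & <>r is false.
  At s4: <>r is true, r is false, so <>r & r is false.
    At s4: <>r requires r at some successor in {s2, s3, s6}.
      r holds at s2, so <>r is true at s4.
  At s4: <>r requires r at some successor in {s2, s3, s6}.
    r holds at s2, so <>r is true at s4.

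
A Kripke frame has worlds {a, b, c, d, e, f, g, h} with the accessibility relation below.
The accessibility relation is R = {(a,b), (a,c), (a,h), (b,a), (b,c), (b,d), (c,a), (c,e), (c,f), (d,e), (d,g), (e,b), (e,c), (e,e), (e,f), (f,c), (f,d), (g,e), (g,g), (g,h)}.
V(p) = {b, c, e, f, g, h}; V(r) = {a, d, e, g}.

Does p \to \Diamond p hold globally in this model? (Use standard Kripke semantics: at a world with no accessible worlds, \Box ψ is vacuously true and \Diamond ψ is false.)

No

Recall that \Diamond ψ holds at a world iff ψ holds at some accessible world.
Let φ = p \to \Diamond p. Evaluate φ at each world:
  a (successors {b, c, h}): φ is true.
  b (successors {a, c, d}): φ is true.
  c (successors {a, e, f}): φ is true.
  d (successors {e, g}): φ is true.
  e (successors {b, c, e, f}): φ is true.
  f (successors {c, d}): φ is true.
  g (successors {e, g, h}): φ is true.
  h (successors ∅): φ is false.
Detail at h (counterexample):
  At h: p is true, \Diamond p is false, so p \to \Diamond p is false.
    At h: no accessible worlds, so \Diamond p is false.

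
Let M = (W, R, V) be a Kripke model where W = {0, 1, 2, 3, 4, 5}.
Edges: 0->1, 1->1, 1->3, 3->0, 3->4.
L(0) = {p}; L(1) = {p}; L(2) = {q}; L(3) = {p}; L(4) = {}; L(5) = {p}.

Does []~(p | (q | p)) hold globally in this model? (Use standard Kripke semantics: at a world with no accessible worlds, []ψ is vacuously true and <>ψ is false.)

Let φ = []~(p | (q | p)). Evaluate φ at each world:
  0 (successors {1}): φ is false.
  1 (successors {1, 3}): φ is false.
  2 (successors ∅): φ is true.
  3 (successors {0, 4}): φ is false.
  4 (successors ∅): φ is true.
  5 (successors ∅): φ is true.
Detail at 0 (counterexample):
  At 0: []~(p | (q | p)) requires ~(p | (q | p)) at every successor {1}.
    ~(p | (q | p)) fails at 1, so []~(p | (q | p)) is false at 0.

No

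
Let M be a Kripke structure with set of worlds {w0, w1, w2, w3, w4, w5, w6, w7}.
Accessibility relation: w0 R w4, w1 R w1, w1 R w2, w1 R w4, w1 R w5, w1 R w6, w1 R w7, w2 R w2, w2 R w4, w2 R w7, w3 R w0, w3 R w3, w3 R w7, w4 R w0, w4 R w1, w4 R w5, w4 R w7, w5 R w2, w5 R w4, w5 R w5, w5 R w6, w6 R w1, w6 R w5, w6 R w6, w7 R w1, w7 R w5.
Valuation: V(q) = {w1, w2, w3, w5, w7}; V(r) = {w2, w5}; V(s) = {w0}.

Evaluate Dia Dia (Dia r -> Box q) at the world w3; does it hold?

Recall that Box ψ holds at a world iff ψ holds at every accessible world, and Dia ψ holds iff ψ holds at some accessible world.
At w3: Dia Dia (Dia r -> Box q) requires Dia (Dia r -> Box q) at some successor in {w0, w3, w7}.
  Dia (Dia r -> Box q) holds at w3, so Dia Dia (Dia r -> Box q) is true at w3.
    At w3: Dia (Dia r -> Box q) requires Dia r -> Box q at some successor in {w0, w3, w7}.
      Dia r -> Box q holds at w0, so Dia (Dia r -> Box q) is true at w3.

Yes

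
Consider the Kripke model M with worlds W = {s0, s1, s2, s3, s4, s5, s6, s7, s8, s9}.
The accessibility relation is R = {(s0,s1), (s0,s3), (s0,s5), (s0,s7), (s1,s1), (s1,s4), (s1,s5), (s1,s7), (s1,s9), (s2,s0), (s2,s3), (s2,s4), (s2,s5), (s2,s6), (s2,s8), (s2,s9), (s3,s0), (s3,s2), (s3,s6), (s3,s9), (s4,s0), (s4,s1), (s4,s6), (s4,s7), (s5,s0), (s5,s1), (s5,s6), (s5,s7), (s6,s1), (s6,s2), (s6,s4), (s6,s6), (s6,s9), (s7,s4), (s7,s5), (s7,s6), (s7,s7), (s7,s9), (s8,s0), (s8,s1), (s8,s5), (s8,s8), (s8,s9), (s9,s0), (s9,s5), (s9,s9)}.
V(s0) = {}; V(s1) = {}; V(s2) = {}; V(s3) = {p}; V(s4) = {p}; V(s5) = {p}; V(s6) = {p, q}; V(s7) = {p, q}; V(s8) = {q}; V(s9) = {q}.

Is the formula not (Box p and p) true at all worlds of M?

Yes

Let φ = not (Box p and p). Evaluate φ at each world:
  s0 (successors {s1, s3, s5, s7}): φ is true.
  s1 (successors {s1, s4, s5, s7, s9}): φ is true.
  s2 (successors {s0, s3, s4, s5, s6, s8, s9}): φ is true.
  s3 (successors {s0, s2, s6, s9}): φ is true.
  s4 (successors {s0, s1, s6, s7}): φ is true.
  s5 (successors {s0, s1, s6, s7}): φ is true.
  s6 (successors {s1, s2, s4, s6, s9}): φ is true.
  s7 (successors {s4, s5, s6, s7, s9}): φ is true.
  s8 (successors {s0, s1, s5, s8, s9}): φ is true.
  s9 (successors {s0, s5, s9}): φ is true.
For instance, at s2:
  At s2: Box p and p is false, so not (Box p and p) is true.
    At s2: Box p is false, p is false, so Box p and p is false.
      At s2: Box p requires p at every successor {s0, s3, s4, s5, s6, s8, s9}.
        p fails at s0, so Box p is false at s2.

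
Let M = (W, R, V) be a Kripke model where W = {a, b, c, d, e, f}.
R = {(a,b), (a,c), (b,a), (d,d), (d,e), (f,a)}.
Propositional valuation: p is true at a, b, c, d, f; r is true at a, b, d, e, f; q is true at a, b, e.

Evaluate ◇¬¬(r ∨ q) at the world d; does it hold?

At d: ◇¬¬(r ∨ q) requires ¬¬(r ∨ q) at some successor in {d, e}.
  ¬¬(r ∨ q) holds at d, so ◇¬¬(r ∨ q) is true at d.

Yes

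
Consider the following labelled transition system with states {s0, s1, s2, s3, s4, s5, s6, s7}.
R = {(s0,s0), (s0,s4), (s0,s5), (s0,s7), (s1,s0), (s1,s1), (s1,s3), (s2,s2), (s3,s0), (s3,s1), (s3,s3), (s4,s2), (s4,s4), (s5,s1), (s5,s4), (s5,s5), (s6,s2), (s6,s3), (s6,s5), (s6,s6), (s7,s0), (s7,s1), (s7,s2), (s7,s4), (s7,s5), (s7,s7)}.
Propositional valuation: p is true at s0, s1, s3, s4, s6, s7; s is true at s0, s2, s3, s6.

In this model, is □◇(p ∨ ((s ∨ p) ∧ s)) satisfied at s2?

At s2: □◇(p ∨ ((s ∨ p) ∧ s)) requires ◇(p ∨ ((s ∨ p) ∧ s)) at every successor {s2}.
    At s2: ◇(p ∨ ((s ∨ p) ∧ s)) requires p ∨ ((s ∨ p) ∧ s) at some successor in {s2}.
      p ∨ ((s ∨ p) ∧ s) holds at s2, so ◇(p ∨ ((s ∨ p) ∧ s)) is true at s2.
So □◇(p ∨ ((s ∨ p) ∧ s)) is true at s2.

Yes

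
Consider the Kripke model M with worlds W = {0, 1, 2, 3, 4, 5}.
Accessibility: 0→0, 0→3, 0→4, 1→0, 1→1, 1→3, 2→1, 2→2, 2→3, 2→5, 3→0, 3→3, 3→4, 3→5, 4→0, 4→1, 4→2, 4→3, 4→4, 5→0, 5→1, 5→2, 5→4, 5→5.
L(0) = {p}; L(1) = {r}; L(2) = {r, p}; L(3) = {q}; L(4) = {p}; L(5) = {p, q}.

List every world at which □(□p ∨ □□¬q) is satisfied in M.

Let φ = □(□p ∨ □□¬q). Evaluate φ at each world:
  0 (successors {0, 3, 4}): φ is false.
  1 (successors {0, 1, 3}): φ is false.
  2 (successors {1, 2, 3, 5}): φ is false.
  3 (successors {0, 3, 4, 5}): φ is false.
  4 (successors {0, 1, 2, 3, 4}): φ is false.
  5 (successors {0, 1, 2, 4, 5}): φ is false.
For instance, at 3:
  At 3: □(□p ∨ □□¬q) requires □p ∨ □□¬q at every successor {0, 3, 4, 5}.
    □p ∨ □□¬q fails at 0, so □(□p ∨ □□¬q) is false at 3.
      At 0: □p is false, □□¬q is false, so □p ∨ □□¬q is false.
Satisfying worlds: none.

none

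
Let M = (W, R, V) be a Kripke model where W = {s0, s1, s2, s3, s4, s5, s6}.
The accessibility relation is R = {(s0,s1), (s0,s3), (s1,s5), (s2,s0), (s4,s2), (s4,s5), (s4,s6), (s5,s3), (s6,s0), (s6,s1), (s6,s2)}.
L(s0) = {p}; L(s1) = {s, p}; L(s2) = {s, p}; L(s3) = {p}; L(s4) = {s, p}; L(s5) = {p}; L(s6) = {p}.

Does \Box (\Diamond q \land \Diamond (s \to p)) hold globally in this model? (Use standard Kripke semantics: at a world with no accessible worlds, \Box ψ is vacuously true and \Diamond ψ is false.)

Recall that \Box ψ holds at a world iff ψ holds at every accessible world, and \Diamond ψ holds iff ψ holds at some accessible world.
Let φ = \Box (\Diamond q \land \Diamond (s \to p)). Evaluate φ at each world:
  s0 (successors {s1, s3}): φ is false.
  s1 (successors {s5}): φ is false.
  s2 (successors {s0}): φ is false.
  s3 (successors ∅): φ is true.
  s4 (successors {s2, s5, s6}): φ is false.
  s5 (successors {s3}): φ is false.
  s6 (successors {s0, s1, s2}): φ is false.
Detail at s0 (counterexample):
  At s0: \Box (\Diamond q \land \Diamond (s \to p)) requires \Diamond q \land \Diamond (s \to p) at every successor {s1, s3}.
    \Diamond q \land \Diamond (s \to p) fails at s1, so \Box (\Diamond q \land \Diamond (s \to p)) is false at s0.
      At s1: \Diamond q is false, \Diamond (s \to p) is true, so \Diamond q \land \Diamond (s \to p) is false.

No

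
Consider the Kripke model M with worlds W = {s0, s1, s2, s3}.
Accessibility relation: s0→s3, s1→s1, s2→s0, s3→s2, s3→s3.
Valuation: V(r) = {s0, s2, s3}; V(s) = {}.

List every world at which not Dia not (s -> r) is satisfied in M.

s0, s1, s2, s3

Recall that Dia ψ holds at a world iff ψ holds at some accessible world.
Let φ = not Dia not (s -> r). Evaluate φ at each world:
  s0 (successors {s3}): φ is true.
  s1 (successors {s1}): φ is true.
  s2 (successors {s0}): φ is true.
  s3 (successors {s2, s3}): φ is true.
For instance, at s1:
  At s1: Dia not (s -> r) is false, so not Dia not (s -> r) is true.
    At s1: Dia not (s -> r) requires not (s -> r) at some successor in {s1}.
      At s1: not (s -> r) is false.
    So Dia not (s -> r) is false at s1.
Satisfying worlds: {s0, s1, s2, s3}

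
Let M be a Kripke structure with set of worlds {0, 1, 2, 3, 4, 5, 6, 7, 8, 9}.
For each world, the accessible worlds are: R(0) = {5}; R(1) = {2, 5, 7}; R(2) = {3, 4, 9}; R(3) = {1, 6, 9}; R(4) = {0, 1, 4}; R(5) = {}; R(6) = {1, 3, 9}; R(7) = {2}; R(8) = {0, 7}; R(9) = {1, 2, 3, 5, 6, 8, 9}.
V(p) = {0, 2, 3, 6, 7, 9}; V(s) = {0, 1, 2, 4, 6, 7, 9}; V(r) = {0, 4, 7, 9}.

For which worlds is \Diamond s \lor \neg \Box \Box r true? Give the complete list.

Recall that \Box ψ holds at a world iff ψ holds at every accessible world, and \Diamond ψ holds iff ψ holds at some accessible world.
Let φ = \Diamond s \lor \neg \Box \Box r. Evaluate φ at each world:
  0 (successors {5}): φ is false.
  1 (successors {2, 5, 7}): φ is true.
  2 (successors {3, 4, 9}): φ is true.
  3 (successors {1, 6, 9}): φ is true.
  4 (successors {0, 1, 4}): φ is true.
  5 (successors ∅): φ is false.
  6 (successors {1, 3, 9}): φ is true.
  7 (successors {2}): φ is true.
  8 (successors {0, 7}): φ is true.
  9 (successors {1, 2, 3, 5, 6, 8, 9}): φ is true.
For instance, at 1:
  At 1: \Diamond s is true, \neg \Box \Box r is true, so \Diamond s \lor \neg \Box \Box r is true.
    At 1: \Diamond s requires s at some successor in {2, 5, 7}.
      s holds at 2, so \Diamond s is true at 1.
    At 1: \Box \Box r is false, so \neg \Box \Box r is true.
      At 1: \Box \Box r requires \Box r at every successor {2, 5, 7}.
        \Box r fails at 2, so \Box \Box r is false at 1.
Satisfying worlds: {1, 2, 3, 4, 6, 7, 8, 9}

1, 2, 3, 4, 6, 7, 8, 9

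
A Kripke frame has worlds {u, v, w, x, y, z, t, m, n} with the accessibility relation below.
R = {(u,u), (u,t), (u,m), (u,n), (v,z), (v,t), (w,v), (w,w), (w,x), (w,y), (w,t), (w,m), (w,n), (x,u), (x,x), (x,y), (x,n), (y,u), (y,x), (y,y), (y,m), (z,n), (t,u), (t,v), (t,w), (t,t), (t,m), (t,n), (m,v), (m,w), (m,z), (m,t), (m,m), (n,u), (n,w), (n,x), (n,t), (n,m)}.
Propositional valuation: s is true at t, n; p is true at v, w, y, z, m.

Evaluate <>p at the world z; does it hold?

At z: <>p requires p at some successor in {n}.
  At n: p is false.
So <>p is false at z.

No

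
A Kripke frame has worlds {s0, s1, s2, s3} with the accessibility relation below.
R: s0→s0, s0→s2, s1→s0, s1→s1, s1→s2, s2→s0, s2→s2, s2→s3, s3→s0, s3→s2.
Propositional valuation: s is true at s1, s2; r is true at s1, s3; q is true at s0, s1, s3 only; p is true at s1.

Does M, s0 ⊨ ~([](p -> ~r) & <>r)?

Yes

At s0: [](p -> ~r) & <>r is false, so ~([](p -> ~r) & <>r) is true.
  At s0: [](p -> ~r) is true, <>r is false, so [](p -> ~r) & <>r is false.
    At s0: [](p -> ~r) requires p -> ~r at every successor {s0, s2}.
      At s0: p -> ~r is true.
      At s2: p -> ~r is true.
    So [](p -> ~r) is true at s0.
    At s0: <>r requires r at some successor in {s0, s2}.
      At s0: r is false.
      At s2: r is false.
    So <>r is false at s0.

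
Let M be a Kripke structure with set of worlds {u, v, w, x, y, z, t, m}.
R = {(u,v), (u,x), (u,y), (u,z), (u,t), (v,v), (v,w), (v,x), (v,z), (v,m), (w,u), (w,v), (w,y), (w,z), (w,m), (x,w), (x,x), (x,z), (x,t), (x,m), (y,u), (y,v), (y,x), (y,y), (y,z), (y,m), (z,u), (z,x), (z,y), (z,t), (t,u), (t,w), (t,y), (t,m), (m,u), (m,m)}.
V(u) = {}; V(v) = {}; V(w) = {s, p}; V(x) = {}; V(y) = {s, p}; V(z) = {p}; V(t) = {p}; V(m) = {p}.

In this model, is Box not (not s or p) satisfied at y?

No

Recall that Box ψ holds at a world iff ψ holds at every accessible world, and Dia ψ holds iff ψ holds at some accessible world.
At y: Box not (not s or p) requires not (not s or p) at every successor {u, v, x, y, z, m}.
  not (not s or p) fails at u, so Box not (not s or p) is false at y.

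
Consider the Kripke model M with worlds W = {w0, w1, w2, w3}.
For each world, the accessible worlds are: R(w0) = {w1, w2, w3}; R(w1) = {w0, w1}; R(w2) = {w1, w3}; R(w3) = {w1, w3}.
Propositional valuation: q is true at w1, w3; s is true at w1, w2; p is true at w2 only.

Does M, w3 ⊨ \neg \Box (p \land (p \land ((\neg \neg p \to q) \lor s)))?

Yes

Recall that \Box ψ holds at a world iff ψ holds at every accessible world, and \Diamond ψ holds iff ψ holds at some accessible world.
At w3: \Box (p \land (p \land ((\neg \neg p \to q) \lor s))) is false, so \neg \Box (p \land (p \land ((\neg \neg p \to q) \lor s))) is true.
  At w3: \Box (p \land (p \land ((\neg \neg p \to q) \lor s))) requires p \land (p \land ((\neg \neg p \to q) \lor s)) at every successor {w1, w3}.
    p \land (p \land ((\neg \neg p \to q) \lor s)) fails at w1, so \Box (p \land (p \land ((\neg \neg p \to q) \lor s))) is false at w3.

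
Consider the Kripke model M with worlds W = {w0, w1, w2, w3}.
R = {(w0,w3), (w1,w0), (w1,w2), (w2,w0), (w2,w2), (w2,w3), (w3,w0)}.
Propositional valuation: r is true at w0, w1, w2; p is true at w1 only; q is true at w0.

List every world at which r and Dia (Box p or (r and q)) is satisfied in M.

w1, w2

Let φ = r and Dia (Box p or (r and q)). Evaluate φ at each world:
  w0 (successors {w3}): φ is false.
  w1 (successors {w0, w2}): φ is true.
  w2 (successors {w0, w2, w3}): φ is true.
  w3 (successors {w0}): φ is false.
For instance, at w1:
  At w1: r is true, Dia (Box p or (r and q)) is true, so r and Dia (Box p or (r and q)) is true.
    At w1: Dia (Box p or (r and q)) requires Box p or (r and q) at some successor in {w0, w2}.
      Box p or (r and q) holds at w0, so Dia (Box p or (r and q)) is true at w1.
Satisfying worlds: {w1, w2}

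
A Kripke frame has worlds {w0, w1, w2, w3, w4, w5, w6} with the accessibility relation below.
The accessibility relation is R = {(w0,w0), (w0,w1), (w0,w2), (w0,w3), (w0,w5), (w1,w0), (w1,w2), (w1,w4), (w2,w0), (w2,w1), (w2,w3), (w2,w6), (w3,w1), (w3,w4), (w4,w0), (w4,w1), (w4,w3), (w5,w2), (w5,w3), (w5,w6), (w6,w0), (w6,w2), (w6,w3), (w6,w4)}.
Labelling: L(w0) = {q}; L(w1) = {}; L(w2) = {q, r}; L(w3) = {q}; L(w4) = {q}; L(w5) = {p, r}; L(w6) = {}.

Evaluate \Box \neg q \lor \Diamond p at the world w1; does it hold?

Recall that \Box ψ holds at a world iff ψ holds at every accessible world, and \Diamond ψ holds iff ψ holds at some accessible world.
At w1: \Box \neg q is false, \Diamond p is false, so \Box \neg q \lor \Diamond p is false.
  At w1: \Box \neg q requires \neg q at every successor {w0, w2, w4}.
    \neg q fails at w0, so \Box \neg q is false at w1.
  At w1: \Diamond p requires p at some successor in {w0, w2, w4}.
    At w0: p is false.
    At w2: p is false.
    At w4: p is false.
  So \Diamond p is false at w1.

No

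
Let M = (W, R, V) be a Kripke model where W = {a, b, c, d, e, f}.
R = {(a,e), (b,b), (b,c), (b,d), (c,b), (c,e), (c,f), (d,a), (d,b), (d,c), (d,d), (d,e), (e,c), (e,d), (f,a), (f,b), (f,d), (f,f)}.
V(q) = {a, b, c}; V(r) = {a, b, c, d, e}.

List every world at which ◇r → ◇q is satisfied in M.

b, c, d, e, f

Let φ = ◇r → ◇q. Evaluate φ at each world:
  a (successors {e}): φ is false.
  b (successors {b, c, d}): φ is true.
  c (successors {b, e, f}): φ is true.
  d (successors {a, b, c, d, e}): φ is true.
  e (successors {c, d}): φ is true.
  f (successors {a, b, d, f}): φ is true.
For instance, at d:
  At d: ◇r is true, ◇q is true, so ◇r → ◇q is true.
    At d: ◇r requires r at some successor in {a, b, c, d, e}.
      r holds at a, so ◇r is true at d.
    At d: ◇q requires q at some successor in {a, b, c, d, e}.
      q holds at a, so ◇q is true at d.
Satisfying worlds: {b, c, d, e, f}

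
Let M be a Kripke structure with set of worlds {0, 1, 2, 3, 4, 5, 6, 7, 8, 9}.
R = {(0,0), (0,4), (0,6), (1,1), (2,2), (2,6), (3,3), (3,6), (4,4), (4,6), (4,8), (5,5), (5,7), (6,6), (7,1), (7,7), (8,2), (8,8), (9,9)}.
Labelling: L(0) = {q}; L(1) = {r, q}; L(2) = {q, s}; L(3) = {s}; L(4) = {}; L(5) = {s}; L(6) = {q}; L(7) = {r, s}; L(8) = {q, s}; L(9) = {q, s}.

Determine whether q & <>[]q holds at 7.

No

At 7: q is false, <>[]q is true, so q & <>[]q is false.
  At 7: <>[]q requires []q at some successor in {1, 7}.
    []q holds at 1, so <>[]q is true at 7.
      At 1: []q requires q at every successor {1}.
        At 1: q is true.
      So []q is true at 1.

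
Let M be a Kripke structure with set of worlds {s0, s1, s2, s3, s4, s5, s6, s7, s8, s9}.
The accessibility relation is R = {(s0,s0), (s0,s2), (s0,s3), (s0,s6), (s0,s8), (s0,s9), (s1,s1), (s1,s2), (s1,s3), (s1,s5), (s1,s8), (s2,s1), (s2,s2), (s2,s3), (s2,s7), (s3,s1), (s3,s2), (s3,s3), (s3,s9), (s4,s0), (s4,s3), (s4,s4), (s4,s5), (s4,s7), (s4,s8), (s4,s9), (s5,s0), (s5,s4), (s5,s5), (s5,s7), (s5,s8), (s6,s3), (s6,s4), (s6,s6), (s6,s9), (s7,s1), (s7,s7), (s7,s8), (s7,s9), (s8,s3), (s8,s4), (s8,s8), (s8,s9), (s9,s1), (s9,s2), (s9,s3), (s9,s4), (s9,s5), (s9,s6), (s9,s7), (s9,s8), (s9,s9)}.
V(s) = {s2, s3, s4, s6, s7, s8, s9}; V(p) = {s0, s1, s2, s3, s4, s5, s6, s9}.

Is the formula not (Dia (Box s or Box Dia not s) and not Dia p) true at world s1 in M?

At s1: Dia (Box s or Box Dia not s) and not Dia p is false, so not (Dia (Box s or Box Dia not s) and not Dia p) is true.
  At s1: Dia (Box s or Box Dia not s) is true, not Dia p is false, so Dia (Box s or Box Dia not s) and not Dia p is false.
    At s1: Dia (Box s or Box Dia not s) requires Box s or Box Dia not s at some successor in {s1, s2, s3, s5, s8}.
      Box s or Box Dia not s holds at s2, so Dia (Box s or Box Dia not s) is true at s1.
    At s1: Dia p is true, so not Dia p is false.
      At s1: Dia p requires p at some successor in {s1, s2, s3, s5, s8}.
        p holds at s1, so Dia p is true at s1.

Yes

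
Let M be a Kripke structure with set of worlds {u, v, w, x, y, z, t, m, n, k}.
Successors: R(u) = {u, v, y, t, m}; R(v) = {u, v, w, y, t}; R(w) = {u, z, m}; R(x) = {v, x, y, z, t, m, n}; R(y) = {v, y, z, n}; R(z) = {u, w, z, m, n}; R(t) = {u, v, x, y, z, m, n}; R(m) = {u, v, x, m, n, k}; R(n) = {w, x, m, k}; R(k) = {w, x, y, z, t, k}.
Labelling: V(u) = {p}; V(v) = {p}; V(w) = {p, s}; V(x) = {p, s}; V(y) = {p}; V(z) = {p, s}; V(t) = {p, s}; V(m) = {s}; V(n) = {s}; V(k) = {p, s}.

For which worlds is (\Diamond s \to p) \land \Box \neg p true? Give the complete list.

none

Let φ = (\Diamond s \to p) \land \Box \neg p. Evaluate φ at each world:
  u (successors {u, v, y, t, m}): φ is false.
  v (successors {u, v, w, y, t}): φ is false.
  w (successors {u, z, m}): φ is false.
  x (successors {v, x, y, z, t, m, n}): φ is false.
  y (successors {v, y, z, n}): φ is false.
  z (successors {u, w, z, m, n}): φ is false.
  t (successors {u, v, x, y, z, m, n}): φ is false.
  m (successors {u, v, x, m, n, k}): φ is false.
  n (successors {w, x, m, k}): φ is false.
  k (successors {w, x, y, z, t, k}): φ is false.
For instance, at y:
  At y: \Diamond s \to p is true, \Box \neg p is false, so (\Diamond s \to p) \land \Box \neg p is false.
    At y: \Diamond s is true, p is true, so \Diamond s \to p is true.
      At y: \Diamond s requires s at some successor in {v, y, z, n}.
        s holds at z, so \Diamond s is true at y.
    At y: \Box \neg p requires \neg p at every successor {v, y, z, n}.
      \neg p fails at v, so \Box \neg p is false at y.
Satisfying worlds: none.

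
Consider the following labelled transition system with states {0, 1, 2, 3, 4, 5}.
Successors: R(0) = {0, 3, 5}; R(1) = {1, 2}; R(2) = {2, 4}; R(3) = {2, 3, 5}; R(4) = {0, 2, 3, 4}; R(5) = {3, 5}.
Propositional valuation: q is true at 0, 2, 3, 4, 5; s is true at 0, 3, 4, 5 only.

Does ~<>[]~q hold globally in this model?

Let φ = ~<>[]~q. Evaluate φ at each world:
  0 (successors {0, 3, 5}): φ is true.
  1 (successors {1, 2}): φ is true.
  2 (successors {2, 4}): φ is true.
  3 (successors {2, 3, 5}): φ is true.
  4 (successors {0, 2, 3, 4}): φ is true.
  5 (successors {3, 5}): φ is true.
For instance, at 5:
  At 5: <>[]~q is false, so ~<>[]~q is true.
    At 5: <>[]~q requires []~q at some successor in {3, 5}.
      At 3: []~q is false.
      At 5: []~q is false.
    So <>[]~q is false at 5.

Yes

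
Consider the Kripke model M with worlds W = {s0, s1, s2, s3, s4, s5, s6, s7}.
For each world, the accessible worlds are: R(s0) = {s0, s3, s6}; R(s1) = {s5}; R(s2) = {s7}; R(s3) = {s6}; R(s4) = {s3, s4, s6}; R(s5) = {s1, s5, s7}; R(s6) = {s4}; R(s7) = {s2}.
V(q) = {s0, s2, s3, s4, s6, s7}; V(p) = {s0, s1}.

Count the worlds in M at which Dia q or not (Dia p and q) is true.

Let φ = Dia q or not (Dia p and q). Evaluate φ at each world:
  s0 (successors {s0, s3, s6}): φ is true.
  s1 (successors {s5}): φ is true.
  s2 (successors {s7}): φ is true.
  s3 (successors {s6}): φ is true.
  s4 (successors {s3, s4, s6}): φ is true.
  s5 (successors {s1, s5, s7}): φ is true.
  s6 (successors {s4}): φ is true.
  s7 (successors {s2}): φ is true.
For instance, at s1:
  At s1: Dia q is false, not (Dia p and q) is true, so Dia q or not (Dia p and q) is true.
    At s1: Dia q requires q at some successor in {s5}.
      At s5: q is false.
    So Dia q is false at s1.
    At s1: Dia p and q is false, so not (Dia p and q) is true.
      At s1: Dia p is false, q is false, so Dia p and q is false.
Satisfying worlds: {s0, s1, s2, s3, s4, s5, s6, s7}

8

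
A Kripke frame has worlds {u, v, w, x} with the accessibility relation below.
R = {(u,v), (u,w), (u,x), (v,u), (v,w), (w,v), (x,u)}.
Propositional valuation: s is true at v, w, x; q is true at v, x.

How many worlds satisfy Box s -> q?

Let φ = Box s -> q. Evaluate φ at each world:
  u (successors {v, w, x}): φ is false.
  v (successors {u, w}): φ is true.
  w (successors {v}): φ is false.
  x (successors {u}): φ is true.
For instance, at x:
  At x: Box s is false, q is true, so Box s -> q is true.
    At x: Box s requires s at every successor {u}.
      s fails at u, so Box s is false at x.
Satisfying worlds: {v, x}

2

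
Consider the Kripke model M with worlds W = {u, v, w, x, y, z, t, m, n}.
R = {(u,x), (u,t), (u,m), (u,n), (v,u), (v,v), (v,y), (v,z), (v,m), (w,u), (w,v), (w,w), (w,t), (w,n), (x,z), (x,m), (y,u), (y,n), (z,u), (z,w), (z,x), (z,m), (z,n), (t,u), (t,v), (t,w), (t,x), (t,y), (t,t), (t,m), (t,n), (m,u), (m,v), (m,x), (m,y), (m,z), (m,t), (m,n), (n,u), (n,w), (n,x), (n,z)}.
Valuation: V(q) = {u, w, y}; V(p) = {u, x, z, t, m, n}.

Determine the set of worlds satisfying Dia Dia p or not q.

Let φ = Dia Dia p or not q. Evaluate φ at each world:
  u (successors {x, t, m, n}): φ is true.
  v (successors {u, v, y, z, m}): φ is true.
  w (successors {u, v, w, t, n}): φ is true.
  x (successors {z, m}): φ is true.
  y (successors {u, n}): φ is true.
  z (successors {u, w, x, m, n}): φ is true.
  t (successors {u, v, w, x, y, t, m, n}): φ is true.
  m (successors {u, v, x, y, z, t, n}): φ is true.
  n (successors {u, w, x, z}): φ is true.
For instance, at y:
  At y: Dia Dia p is true, not q is false, so Dia Dia p or not q is true.
    At y: Dia Dia p requires Dia p at some successor in {u, n}.
      Dia p holds at u, so Dia Dia p is true at y.
Satisfying worlds: {u, v, w, x, y, z, t, m, n}

u, v, w, x, y, z, t, m, n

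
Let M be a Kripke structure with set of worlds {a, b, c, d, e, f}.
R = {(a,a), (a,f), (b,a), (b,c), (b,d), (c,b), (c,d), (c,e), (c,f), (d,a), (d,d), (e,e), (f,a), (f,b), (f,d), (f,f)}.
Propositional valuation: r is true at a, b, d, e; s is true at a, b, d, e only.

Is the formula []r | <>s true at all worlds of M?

Let φ = []r | <>s. Evaluate φ at each world:
  a (successors {a, f}): φ is true.
  b (successors {a, c, d}): φ is true.
  c (successors {b, d, e, f}): φ is true.
  d (successors {a, d}): φ is true.
  e (successors {e}): φ is true.
  f (successors {a, b, d, f}): φ is true.
For instance, at e:
  At e: []r is true, <>s is true, so []r | <>s is true.
    At e: []r requires r at every successor {e}.
      At e: r is true.
    So []r is true at e.
    At e: <>s requires s at some successor in {e}.
      s holds at e, so <>s is true at e.

Yes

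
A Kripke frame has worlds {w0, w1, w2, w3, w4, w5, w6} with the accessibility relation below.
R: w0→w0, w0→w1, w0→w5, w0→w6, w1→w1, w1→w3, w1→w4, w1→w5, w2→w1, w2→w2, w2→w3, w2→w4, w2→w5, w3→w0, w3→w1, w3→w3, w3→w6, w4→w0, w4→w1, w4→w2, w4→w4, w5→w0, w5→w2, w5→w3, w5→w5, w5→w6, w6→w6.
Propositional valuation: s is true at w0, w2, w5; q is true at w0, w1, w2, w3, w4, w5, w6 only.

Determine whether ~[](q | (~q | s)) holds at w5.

No

At w5: [](q | (~q | s)) is true, so ~[](q | (~q | s)) is false.
  At w5: [](q | (~q | s)) requires q | (~q | s) at every successor {w0, w2, w3, w5, w6}.
    At w0: q | (~q | s) is true.
    At w2: q | (~q | s) is true.
    At w3: q | (~q | s) is true.
    At w5: q | (~q | s) is true.
    At w6: q | (~q | s) is true.
  So [](q | (~q | s)) is true at w5.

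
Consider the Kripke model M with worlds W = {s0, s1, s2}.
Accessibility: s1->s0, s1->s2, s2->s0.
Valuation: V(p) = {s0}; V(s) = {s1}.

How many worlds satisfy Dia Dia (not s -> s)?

Recall that Dia ψ holds at a world iff ψ holds at some accessible world.
Let φ = Dia Dia (not s -> s). Evaluate φ at each world:
  s0 (successors ∅): φ is false.
  s1 (successors {s0, s2}): φ is false.
  s2 (successors {s0}): φ is false.
For instance, at s2:
  At s2: Dia Dia (not s -> s) requires Dia (not s -> s) at some successor in {s0}.
    At s0: Dia (not s -> s) is false.
  So Dia Dia (not s -> s) is false at s2.
Satisfying worlds: none.

0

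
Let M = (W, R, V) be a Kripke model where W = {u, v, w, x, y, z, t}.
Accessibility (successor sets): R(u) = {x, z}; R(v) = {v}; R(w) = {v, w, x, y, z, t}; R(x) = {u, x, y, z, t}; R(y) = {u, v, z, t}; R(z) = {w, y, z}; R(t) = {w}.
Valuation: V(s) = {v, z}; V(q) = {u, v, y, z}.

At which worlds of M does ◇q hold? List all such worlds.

u, v, w, x, y, z

Let φ = ◇q. Evaluate φ at each world:
  u (successors {x, z}): φ is true.
  v (successors {v}): φ is true.
  w (successors {v, w, x, y, z, t}): φ is true.
  x (successors {u, x, y, z, t}): φ is true.
  y (successors {u, v, z, t}): φ is true.
  z (successors {w, y, z}): φ is true.
  t (successors {w}): φ is false.
For instance, at y:
  At y: ◇q requires q at some successor in {u, v, z, t}.
    q holds at u, so ◇q is true at y.
Satisfying worlds: {u, v, w, x, y, z}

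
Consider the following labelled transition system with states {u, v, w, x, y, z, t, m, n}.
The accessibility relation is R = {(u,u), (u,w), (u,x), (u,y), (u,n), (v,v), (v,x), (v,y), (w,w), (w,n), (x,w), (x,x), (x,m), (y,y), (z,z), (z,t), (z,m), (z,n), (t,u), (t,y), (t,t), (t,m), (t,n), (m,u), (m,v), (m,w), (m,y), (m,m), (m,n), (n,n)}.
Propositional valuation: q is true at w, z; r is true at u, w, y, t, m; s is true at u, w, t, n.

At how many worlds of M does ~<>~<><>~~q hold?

1

Let φ = ~<>~<><>~~q. Evaluate φ at each world:
  u (successors {u, w, x, y, n}): φ is false.
  v (successors {v, x, y}): φ is false.
  w (successors {w, n}): φ is false.
  x (successors {w, x, m}): φ is true.
  y (successors {y}): φ is false.
  z (successors {z, t, m, n}): φ is false.
  t (successors {u, y, t, m, n}): φ is false.
  m (successors {u, v, w, y, m, n}): φ is false.
  n (successors {n}): φ is false.
For instance, at t:
  At t: <>~<><>~~q is true, so ~<>~<><>~~q is false.
    At t: <>~<><>~~q requires ~<><>~~q at some successor in {u, y, t, m, n}.
      ~<><>~~q holds at y, so <>~<><>~~q is true at t.
Satisfying worlds: {x}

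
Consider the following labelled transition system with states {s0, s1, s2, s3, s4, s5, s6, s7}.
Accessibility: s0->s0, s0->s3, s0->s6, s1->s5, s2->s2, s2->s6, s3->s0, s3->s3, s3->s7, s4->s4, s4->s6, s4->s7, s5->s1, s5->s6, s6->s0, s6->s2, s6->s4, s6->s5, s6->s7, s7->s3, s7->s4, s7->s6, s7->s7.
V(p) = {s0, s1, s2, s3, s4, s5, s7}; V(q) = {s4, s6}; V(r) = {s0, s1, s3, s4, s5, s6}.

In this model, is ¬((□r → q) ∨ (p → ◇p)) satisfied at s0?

No

Recall that □ψ holds at a world iff ψ holds at every accessible world, and ◇ψ holds iff ψ holds at some accessible world.
At s0: (□r → q) ∨ (p → ◇p) is true, so ¬((□r → q) ∨ (p → ◇p)) is false.
  At s0: □r → q is false, p → ◇p is true, so (□r → q) ∨ (p → ◇p) is true.
    At s0: □r is true, q is false, so □r → q is false.
      At s0: □r requires r at every successor {s0, s3, s6}.
        At s0: r is true.
        At s3: r is true.
        At s6: r is true.
      So □r is true at s0.
    At s0: p is true, ◇p is true, so p → ◇p is true.
      At s0: ◇p requires p at some successor in {s0, s3, s6}.
        p holds at s0, so ◇p is true at s0.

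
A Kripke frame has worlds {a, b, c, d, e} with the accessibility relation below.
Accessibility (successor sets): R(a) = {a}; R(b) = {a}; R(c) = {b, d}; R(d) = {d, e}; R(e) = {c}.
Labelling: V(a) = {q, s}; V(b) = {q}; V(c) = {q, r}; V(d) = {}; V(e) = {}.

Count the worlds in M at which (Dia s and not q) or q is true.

Recall that Dia ψ holds at a world iff ψ holds at some accessible world.
Let φ = (Dia s and not q) or q. Evaluate φ at each world:
  a (successors {a}): φ is true.
  b (successors {a}): φ is true.
  c (successors {b, d}): φ is true.
  d (successors {d, e}): φ is false.
  e (successors {c}): φ is false.
For instance, at d:
  At d: Dia s and not q is false, q is false, so (Dia s and not q) or q is false.
    At d: Dia s is false, not q is true, so Dia s and not q is false.
      At d: Dia s requires s at some successor in {d, e}.
        At d: s is false.
        At e: s is false.
      So Dia s is false at d.
Satisfying worlds: {a, b, c}

3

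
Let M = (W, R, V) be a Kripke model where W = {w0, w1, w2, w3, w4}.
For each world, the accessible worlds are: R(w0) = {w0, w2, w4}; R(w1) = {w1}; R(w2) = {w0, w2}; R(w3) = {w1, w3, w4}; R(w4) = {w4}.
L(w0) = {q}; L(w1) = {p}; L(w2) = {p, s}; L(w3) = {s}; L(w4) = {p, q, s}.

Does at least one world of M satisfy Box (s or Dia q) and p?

Yes

Let φ = Box (s or Dia q) and p. Evaluate φ at each world:
  w0 (successors {w0, w2, w4}): φ is false.
  w1 (successors {w1}): φ is false.
  w2 (successors {w0, w2}): φ is true.
  w3 (successors {w1, w3, w4}): φ is false.
  w4 (successors {w4}): φ is true.
Detail at w2 (witness):
  At w2: Box (s or Dia q) is true, p is true, so Box (s or Dia q) and p is true.
    At w2: Box (s or Dia q) requires s or Dia q at every successor {w0, w2}.
      At w0: s or Dia q is true.
      At w2: s or Dia q is true.
    So Box (s or Dia q) is true at w2.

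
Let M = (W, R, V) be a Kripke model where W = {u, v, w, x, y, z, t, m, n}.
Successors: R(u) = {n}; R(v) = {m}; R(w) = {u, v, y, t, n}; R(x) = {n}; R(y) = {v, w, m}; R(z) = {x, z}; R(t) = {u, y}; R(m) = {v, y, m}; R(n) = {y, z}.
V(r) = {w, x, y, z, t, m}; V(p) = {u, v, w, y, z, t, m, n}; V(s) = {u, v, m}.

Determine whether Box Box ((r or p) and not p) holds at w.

At w: Box Box ((r or p) and not p) requires Box ((r or p) and not p) at every successor {u, v, y, t, n}.
  Box ((r or p) and not p) fails at u, so Box Box ((r or p) and not p) is false at w.
    At u: Box ((r or p) and not p) requires (r or p) and not p at every successor {n}.
      (r or p) and not p fails at n, so Box ((r or p) and not p) is false at u.

No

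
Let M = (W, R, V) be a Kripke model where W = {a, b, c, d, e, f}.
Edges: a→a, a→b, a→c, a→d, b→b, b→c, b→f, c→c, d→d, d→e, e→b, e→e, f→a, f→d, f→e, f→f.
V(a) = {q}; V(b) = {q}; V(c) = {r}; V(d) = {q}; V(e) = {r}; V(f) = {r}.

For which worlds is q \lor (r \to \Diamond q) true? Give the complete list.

Let φ = q \lor (r \to \Diamond q). Evaluate φ at each world:
  a (successors {a, b, c, d}): φ is true.
  b (successors {b, c, f}): φ is true.
  c (successors {c}): φ is false.
  d (successors {d, e}): φ is true.
  e (successors {b, e}): φ is true.
  f (successors {a, d, e, f}): φ is true.
For instance, at c:
  At c: q is false, r \to \Diamond q is false, so q \lor (r \to \Diamond q) is false.
    At c: r is true, \Diamond q is false, so r \to \Diamond q is false.
      At c: \Diamond q requires q at some successor in {c}.
        At c: q is false.
      So \Diamond q is false at c.
Satisfying worlds: {a, b, d, e, f}

a, b, d, e, f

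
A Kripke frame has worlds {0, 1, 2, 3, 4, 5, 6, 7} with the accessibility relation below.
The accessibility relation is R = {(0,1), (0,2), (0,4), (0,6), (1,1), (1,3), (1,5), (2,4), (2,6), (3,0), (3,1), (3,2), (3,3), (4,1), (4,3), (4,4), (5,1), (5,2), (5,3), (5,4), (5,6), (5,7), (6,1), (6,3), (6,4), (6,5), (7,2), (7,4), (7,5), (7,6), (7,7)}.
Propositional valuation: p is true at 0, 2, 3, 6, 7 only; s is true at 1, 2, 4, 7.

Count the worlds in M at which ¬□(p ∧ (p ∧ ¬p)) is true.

Recall that □ψ holds at a world iff ψ holds at every accessible world, and ◇ψ holds iff ψ holds at some accessible world.
Let φ = ¬□(p ∧ (p ∧ ¬p)). Evaluate φ at each world:
  0 (successors {1, 2, 4, 6}): φ is true.
  1 (successors {1, 3, 5}): φ is true.
  2 (successors {4, 6}): φ is true.
  3 (successors {0, 1, 2, 3}): φ is true.
  4 (successors {1, 3, 4}): φ is true.
  5 (successors {1, 2, 3, 4, 6, 7}): φ is true.
  6 (successors {1, 3, 4, 5}): φ is true.
  7 (successors {2, 4, 5, 6, 7}): φ is true.
For instance, at 6:
  At 6: □(p ∧ (p ∧ ¬p)) is false, so ¬□(p ∧ (p ∧ ¬p)) is true.
    At 6: □(p ∧ (p ∧ ¬p)) requires p ∧ (p ∧ ¬p) at every successor {1, 3, 4, 5}.
      p ∧ (p ∧ ¬p) fails at 1, so □(p ∧ (p ∧ ¬p)) is false at 6.
Satisfying worlds: {0, 1, 2, 3, 4, 5, 6, 7}

8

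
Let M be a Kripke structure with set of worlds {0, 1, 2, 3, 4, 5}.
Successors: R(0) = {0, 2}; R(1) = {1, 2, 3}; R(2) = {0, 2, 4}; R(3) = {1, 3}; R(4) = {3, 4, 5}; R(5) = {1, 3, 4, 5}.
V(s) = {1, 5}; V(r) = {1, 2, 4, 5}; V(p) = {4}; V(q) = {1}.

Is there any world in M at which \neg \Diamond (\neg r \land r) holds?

Yes

Let φ = \neg \Diamond (\neg r \land r). Evaluate φ at each world:
  0 (successors {0, 2}): φ is true.
  1 (successors {1, 2, 3}): φ is true.
  2 (successors {0, 2, 4}): φ is true.
  3 (successors {1, 3}): φ is true.
  4 (successors {3, 4, 5}): φ is true.
  5 (successors {1, 3, 4, 5}): φ is true.
Detail at 0 (witness):
  At 0: \Diamond (\neg r \land r) is false, so \neg \Diamond (\neg r \land r) is true.
    At 0: \Diamond (\neg r \land r) requires \neg r \land r at some successor in {0, 2}.
      At 0: \neg r \land r is false.
      At 2: \neg r \land r is false.
    So \Diamond (\neg r \land r) is false at 0.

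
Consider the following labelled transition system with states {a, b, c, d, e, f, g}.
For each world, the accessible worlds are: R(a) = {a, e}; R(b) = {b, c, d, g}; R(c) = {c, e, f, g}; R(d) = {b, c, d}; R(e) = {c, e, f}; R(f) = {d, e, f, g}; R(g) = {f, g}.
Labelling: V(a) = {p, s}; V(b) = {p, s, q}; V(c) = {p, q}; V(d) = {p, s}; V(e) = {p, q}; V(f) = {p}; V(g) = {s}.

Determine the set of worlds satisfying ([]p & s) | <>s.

a, b, c, d, f, g

Recall that []ψ holds at a world iff ψ holds at every accessible world, and <>ψ holds iff ψ holds at some accessible world.
Let φ = ([]p & s) | <>s. Evaluate φ at each world:
  a (successors {a, e}): φ is true.
  b (successors {b, c, d, g}): φ is true.
  c (successors {c, e, f, g}): φ is true.
  d (successors {b, c, d}): φ is true.
  e (successors {c, e, f}): φ is false.
  f (successors {d, e, f, g}): φ is true.
  g (successors {f, g}): φ is true.
For instance, at a:
  At a: []p & s is true, <>s is true, so ([]p & s) | <>s is true.
    At a: []p is true, s is true, so []p & s is true.
      At a: []p requires p at every successor {a, e}.
        At a: p is true.
        At e: p is true.
      So []p is true at a.
    At a: <>s requires s at some successor in {a, e}.
      s holds at a, so <>s is true at a.
Satisfying worlds: {a, b, c, d, f, g}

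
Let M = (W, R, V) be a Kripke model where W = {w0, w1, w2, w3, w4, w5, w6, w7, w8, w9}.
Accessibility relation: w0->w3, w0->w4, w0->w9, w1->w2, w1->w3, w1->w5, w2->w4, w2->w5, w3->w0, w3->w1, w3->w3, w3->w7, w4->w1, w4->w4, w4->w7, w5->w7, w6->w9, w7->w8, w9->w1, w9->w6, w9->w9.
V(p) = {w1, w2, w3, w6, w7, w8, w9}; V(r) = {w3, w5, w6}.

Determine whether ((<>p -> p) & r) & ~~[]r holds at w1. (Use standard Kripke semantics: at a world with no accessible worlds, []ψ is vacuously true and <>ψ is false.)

Recall that []ψ holds at a world iff ψ holds at every accessible world, and <>ψ holds iff ψ holds at some accessible world.
At w1: (<>p -> p) & r is false, ~~[]r is false, so ((<>p -> p) & r) & ~~[]r is false.
  At w1: <>p -> p is true, r is false, so (<>p -> p) & r is false.
    At w1: <>p is true, p is true, so <>p -> p is true.
      At w1: <>p requires p at some successor in {w2, w3, w5}.
        p holds at w2, so <>p is true at w1.
  At w1: ~[]r is true, so ~~[]r is false.
    At w1: []r is false, so ~[]r is true.
      At w1: []r requires r at every successor {w2, w3, w5}.
        r fails at w2, so []r is false at w1.

No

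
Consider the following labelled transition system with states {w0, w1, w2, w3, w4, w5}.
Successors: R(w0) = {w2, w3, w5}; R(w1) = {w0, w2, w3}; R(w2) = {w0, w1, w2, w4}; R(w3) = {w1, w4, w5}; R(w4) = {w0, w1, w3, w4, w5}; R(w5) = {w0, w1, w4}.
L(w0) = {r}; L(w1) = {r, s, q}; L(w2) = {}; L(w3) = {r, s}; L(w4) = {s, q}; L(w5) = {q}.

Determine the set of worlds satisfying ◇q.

Let φ = ◇q. Evaluate φ at each world:
  w0 (successors {w2, w3, w5}): φ is true.
  w1 (successors {w0, w2, w3}): φ is false.
  w2 (successors {w0, w1, w2, w4}): φ is true.
  w3 (successors {w1, w4, w5}): φ is true.
  w4 (successors {w0, w1, w3, w4, w5}): φ is true.
  w5 (successors {w0, w1, w4}): φ is true.
For instance, at w2:
  At w2: ◇q requires q at some successor in {w0, w1, w2, w4}.
    q holds at w1, so ◇q is true at w2.
Satisfying worlds: {w0, w2, w3, w4, w5}

w0, w2, w3, w4, w5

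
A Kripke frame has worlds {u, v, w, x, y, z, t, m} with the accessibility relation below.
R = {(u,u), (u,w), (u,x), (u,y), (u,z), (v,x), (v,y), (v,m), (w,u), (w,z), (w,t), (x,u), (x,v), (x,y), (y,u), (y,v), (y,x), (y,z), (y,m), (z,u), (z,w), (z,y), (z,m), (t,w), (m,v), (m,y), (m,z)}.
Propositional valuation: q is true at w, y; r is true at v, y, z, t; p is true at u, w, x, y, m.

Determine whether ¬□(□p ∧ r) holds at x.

At x: □(□p ∧ r) is false, so ¬□(□p ∧ r) is true.
  At x: □(□p ∧ r) requires □p ∧ r at every successor {u, v, y}.
    □p ∧ r fails at u, so □(□p ∧ r) is false at x.
      At u: □p is false, r is false, so □p ∧ r is false.

Yes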